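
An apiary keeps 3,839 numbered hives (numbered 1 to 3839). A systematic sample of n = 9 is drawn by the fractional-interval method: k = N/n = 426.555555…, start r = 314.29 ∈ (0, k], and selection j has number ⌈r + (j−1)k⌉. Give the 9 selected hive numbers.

315, 741, 1168, 1594, 2021, 2448, 2874, 3301, 3727

j=1: r + 0k = 314.29 → ⌈·⌉ = 315
j=2: r + 1k = 740.845555… → ⌈·⌉ = 741
j=3: r + 2k = 1167.401111… → ⌈·⌉ = 1168
j=4: r + 3k = 1593.956666… → ⌈·⌉ = 1594
j=5: r + 4k = 2020.512222… → ⌈·⌉ = 2021
j=6: r + 5k = 2447.067777… → ⌈·⌉ = 2448
j=7: r + 6k = 2873.623333… → ⌈·⌉ = 2874
j=8: r + 7k = 3300.178888… → ⌈·⌉ = 3301
j=9: r + 8k = 3726.734444… → ⌈·⌉ = 3727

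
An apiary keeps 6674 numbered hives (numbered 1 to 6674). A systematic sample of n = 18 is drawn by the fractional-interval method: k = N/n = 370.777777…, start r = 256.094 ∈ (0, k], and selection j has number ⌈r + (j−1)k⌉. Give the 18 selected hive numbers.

j=1: r + 0k = 256.094 → ⌈·⌉ = 257
j=2: r + 1k = 626.871777… → ⌈·⌉ = 627
j=3: r + 2k = 997.649555… → ⌈·⌉ = 998
j=4: r + 3k = 1368.427333… → ⌈·⌉ = 1369
j=5: r + 4k = 1739.205111… → ⌈·⌉ = 1740
j=6: r + 5k = 2109.982888… → ⌈·⌉ = 2110
j=7: r + 6k = 2480.760666… → ⌈·⌉ = 2481
j=8: r + 7k = 2851.538444… → ⌈·⌉ = 2852
j=9: r + 8k = 3222.316222… → ⌈·⌉ = 3223
j=10: r + 9k = 3593.094 → ⌈·⌉ = 3594
j=11: r + 10k = 3963.871777… → ⌈·⌉ = 3964
j=12: r + 11k = 4334.649555… → ⌈·⌉ = 4335
j=13: r + 12k = 4705.427333… → ⌈·⌉ = 4706
j=14: r + 13k = 5076.205111… → ⌈·⌉ = 5077
j=15: r + 14k = 5446.982888… → ⌈·⌉ = 5447
j=16: r + 15k = 5817.760666… → ⌈·⌉ = 5818
j=17: r + 16k = 6188.538444… → ⌈·⌉ = 6189
j=18: r + 17k = 6559.316222… → ⌈·⌉ = 6560

257, 627, 998, 1369, 1740, 2110, 2481, 2852, 3223, 3594, 3964, 4335, 4706, 5077, 5447, 5818, 6189, 6560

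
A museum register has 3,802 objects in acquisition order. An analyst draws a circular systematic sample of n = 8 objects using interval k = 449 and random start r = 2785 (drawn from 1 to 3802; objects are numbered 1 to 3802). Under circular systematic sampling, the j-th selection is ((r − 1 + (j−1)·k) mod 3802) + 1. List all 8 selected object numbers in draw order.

Selection 1: 2785
Selection 2: 2785 + 449 = 3234
Selection 3: 3234 + 449 = 3683
Selection 4: 3683 + 449 = 4132 → 4132 − 3802 = 330
Selection 5: 330 + 449 = 779
Selection 6: 779 + 449 = 1228
Selection 7: 1228 + 449 = 1677
Selection 8: 1677 + 449 = 2126

2785, 3234, 3683, 330, 779, 1228, 1677, 2126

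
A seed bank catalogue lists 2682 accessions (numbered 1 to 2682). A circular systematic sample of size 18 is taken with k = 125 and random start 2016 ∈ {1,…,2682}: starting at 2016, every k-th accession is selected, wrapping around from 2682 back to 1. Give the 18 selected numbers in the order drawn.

Selection 1: 2016
Selection 2: 2016 + 125 = 2141
Selection 3: 2141 + 125 = 2266
Selection 4: 2266 + 125 = 2391
Selection 5: 2391 + 125 = 2516
Selection 6: 2516 + 125 = 2641
Selection 7: 2641 + 125 = 2766 → 2766 − 2682 = 84
Selection 8: 84 + 125 = 209
Selection 9: 209 + 125 = 334
Selection 10: 334 + 125 = 459
Selection 11: 459 + 125 = 584
Selection 12: 584 + 125 = 709
Selection 13: 709 + 125 = 834
Selection 14: 834 + 125 = 959
Selection 15: 959 + 125 = 1084
Selection 16: 1084 + 125 = 1209
Selection 17: 1209 + 125 = 1334
Selection 18: 1334 + 125 = 1459

2016, 2141, 2266, 2391, 2516, 2641, 84, 209, 334, 459, 584, 709, 834, 959, 1084, 1209, 1334, 1459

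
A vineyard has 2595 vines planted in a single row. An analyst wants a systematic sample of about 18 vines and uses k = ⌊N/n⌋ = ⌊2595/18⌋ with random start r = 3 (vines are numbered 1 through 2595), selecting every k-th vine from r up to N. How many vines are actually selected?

k = ⌊2595/18⌋ = 144
Achieved size = ⌊(2595 − 3)/144⌋ + 1 = ⌊2592/144⌋ + 1 = 18 + 1 = 19
(last selection: 3 + 18×144 = 2595 ≤ 2595; next would be 2739 > 2595)

19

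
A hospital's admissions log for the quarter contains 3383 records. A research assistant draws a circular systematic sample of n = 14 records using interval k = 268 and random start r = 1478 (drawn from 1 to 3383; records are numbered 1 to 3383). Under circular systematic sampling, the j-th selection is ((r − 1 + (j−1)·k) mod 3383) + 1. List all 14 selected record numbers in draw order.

1478, 1746, 2014, 2282, 2550, 2818, 3086, 3354, 239, 507, 775, 1043, 1311, 1579

Selection 1: 1478
Selection 2: 1478 + 268 = 1746
Selection 3: 1746 + 268 = 2014
Selection 4: 2014 + 268 = 2282
Selection 5: 2282 + 268 = 2550
Selection 6: 2550 + 268 = 2818
Selection 7: 2818 + 268 = 3086
Selection 8: 3086 + 268 = 3354
Selection 9: 3354 + 268 = 3622 → 3622 − 3383 = 239
Selection 10: 239 + 268 = 507
Selection 11: 507 + 268 = 775
Selection 12: 775 + 268 = 1043
Selection 13: 1043 + 268 = 1311
Selection 14: 1311 + 268 = 1579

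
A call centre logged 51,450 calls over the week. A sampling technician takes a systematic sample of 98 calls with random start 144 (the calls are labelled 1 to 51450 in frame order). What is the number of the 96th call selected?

k = 51450/98 = 525
96th selection = r + (96−1)·k = 144 + 95×525 = 144 + 49875 = 50019

50019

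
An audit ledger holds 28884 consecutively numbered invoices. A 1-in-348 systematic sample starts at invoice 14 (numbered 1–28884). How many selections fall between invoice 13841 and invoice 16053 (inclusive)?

7

k = 348
First selection ≥ 13841: 14 + ⌈(13841−14)/348⌉·348 = 14 + 40×348 = 13934
Last selection ≤ 16053: 14 + ⌊(16053−14)/348⌋·348 = 14 + 46×348 = 16022
Count = 46 − 40 + 1 = 7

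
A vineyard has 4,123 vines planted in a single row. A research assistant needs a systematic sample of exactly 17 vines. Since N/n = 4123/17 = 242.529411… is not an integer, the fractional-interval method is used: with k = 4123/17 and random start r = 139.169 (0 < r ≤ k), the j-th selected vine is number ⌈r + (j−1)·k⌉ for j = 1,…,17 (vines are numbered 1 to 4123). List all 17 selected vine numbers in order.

140, 382, 625, 867, 1110, 1352, 1595, 1837, 2080, 2322, 2565, 2807, 3050, 3293, 3535, 3778, 4020

j=1: r + 0k = 139.169 → ⌈·⌉ = 140
j=2: r + 1k = 381.698411… → ⌈·⌉ = 382
j=3: r + 2k = 624.227823… → ⌈·⌉ = 625
j=4: r + 3k = 866.757235… → ⌈·⌉ = 867
j=5: r + 4k = 1109.286647… → ⌈·⌉ = 1110
j=6: r + 5k = 1351.816058… → ⌈·⌉ = 1352
j=7: r + 6k = 1594.345470… → ⌈·⌉ = 1595
j=8: r + 7k = 1836.874882… → ⌈·⌉ = 1837
j=9: r + 8k = 2079.404294… → ⌈·⌉ = 2080
j=10: r + 9k = 2321.933705… → ⌈·⌉ = 2322
j=11: r + 10k = 2564.463117… → ⌈·⌉ = 2565
j=12: r + 11k = 2806.992529… → ⌈·⌉ = 2807
j=13: r + 12k = 3049.521941… → ⌈·⌉ = 3050
j=14: r + 13k = 3292.051352… → ⌈·⌉ = 3293
j=15: r + 14k = 3534.580764… → ⌈·⌉ = 3535
j=16: r + 15k = 3777.110176… → ⌈·⌉ = 3778
j=17: r + 16k = 4019.639588… → ⌈·⌉ = 4020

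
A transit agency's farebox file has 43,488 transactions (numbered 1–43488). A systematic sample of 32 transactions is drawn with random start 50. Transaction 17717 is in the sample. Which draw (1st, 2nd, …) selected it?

14

k = 43488/32 = 1359
position = (17717 − 50)/1359 + 1 = 17667/1359 + 1 = 13 + 1 = 14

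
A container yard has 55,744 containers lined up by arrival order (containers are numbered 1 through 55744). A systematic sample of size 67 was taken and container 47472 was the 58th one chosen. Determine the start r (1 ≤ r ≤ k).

48

k = 55744/67 = 832
r = 47472 − (58−1)×832 = 47472 − 47424 = 48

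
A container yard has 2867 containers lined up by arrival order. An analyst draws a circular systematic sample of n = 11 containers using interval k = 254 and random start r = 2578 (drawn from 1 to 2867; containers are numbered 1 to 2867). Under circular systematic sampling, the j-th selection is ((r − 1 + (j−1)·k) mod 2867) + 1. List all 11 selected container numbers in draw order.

Selection 1: 2578
Selection 2: 2578 + 254 = 2832
Selection 3: 2832 + 254 = 3086 → 3086 − 2867 = 219
Selection 4: 219 + 254 = 473
Selection 5: 473 + 254 = 727
Selection 6: 727 + 254 = 981
Selection 7: 981 + 254 = 1235
Selection 8: 1235 + 254 = 1489
Selection 9: 1489 + 254 = 1743
Selection 10: 1743 + 254 = 1997
Selection 11: 1997 + 254 = 2251

2578, 2832, 219, 473, 727, 981, 1235, 1489, 1743, 1997, 2251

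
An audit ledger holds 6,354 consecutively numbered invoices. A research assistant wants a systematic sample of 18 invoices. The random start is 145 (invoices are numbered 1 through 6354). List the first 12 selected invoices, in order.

k = N/n = 6354/18 = 353
invoice 1: 145
invoice 2: 145 + 353 = 498
invoice 3: 498 + 353 = 851
invoice 4: 851 + 353 = 1204
invoice 5: 1204 + 353 = 1557
invoice 6: 1557 + 353 = 1910
invoice 7: 1910 + 353 = 2263
invoice 8: 2263 + 353 = 2616
invoice 9: 2616 + 353 = 2969
invoice 10: 2969 + 353 = 3322
invoice 11: 3322 + 353 = 3675
invoice 12: 3675 + 353 = 4028

145, 498, 851, 1204, 1557, 1910, 2263, 2616, 2969, 3322, 3675, 4028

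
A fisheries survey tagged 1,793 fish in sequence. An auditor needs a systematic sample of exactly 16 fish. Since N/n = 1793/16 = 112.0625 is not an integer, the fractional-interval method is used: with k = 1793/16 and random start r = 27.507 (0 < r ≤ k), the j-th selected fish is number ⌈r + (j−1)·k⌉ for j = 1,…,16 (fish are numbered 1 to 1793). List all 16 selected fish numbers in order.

28, 140, 252, 364, 476, 588, 700, 812, 925, 1037, 1149, 1261, 1373, 1485, 1597, 1709

j=1: r + 0k = 27.507 → ⌈·⌉ = 28
j=2: r + 1k = 139.5695 → ⌈·⌉ = 140
j=3: r + 2k = 251.632 → ⌈·⌉ = 252
j=4: r + 3k = 363.6945 → ⌈·⌉ = 364
j=5: r + 4k = 475.757 → ⌈·⌉ = 476
j=6: r + 5k = 587.8195 → ⌈·⌉ = 588
j=7: r + 6k = 699.882 → ⌈·⌉ = 700
j=8: r + 7k = 811.9445 → ⌈·⌉ = 812
j=9: r + 8k = 924.007 → ⌈·⌉ = 925
j=10: r + 9k = 1036.0695 → ⌈·⌉ = 1037
j=11: r + 10k = 1148.132 → ⌈·⌉ = 1149
j=12: r + 11k = 1260.1945 → ⌈·⌉ = 1261
j=13: r + 12k = 1372.257 → ⌈·⌉ = 1373
j=14: r + 13k = 1484.3195 → ⌈·⌉ = 1485
j=15: r + 14k = 1596.382 → ⌈·⌉ = 1597
j=16: r + 15k = 1708.4445 → ⌈·⌉ = 1709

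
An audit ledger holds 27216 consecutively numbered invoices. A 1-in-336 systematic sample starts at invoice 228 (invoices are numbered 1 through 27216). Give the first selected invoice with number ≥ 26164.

k = 336
Steps past start: ⌈(26164 − 228)/336⌉ = ⌈25936/336⌉ = 78
Selected invoice: 228 + 78×336 = 26436

26436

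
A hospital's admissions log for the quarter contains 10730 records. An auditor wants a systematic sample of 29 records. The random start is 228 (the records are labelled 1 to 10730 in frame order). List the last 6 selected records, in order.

k = N/n = 10730/29 = 370
24th selection = 228 + 23×370 = 8738
25th: 8738 + 370 = 9108
26th: 9108 + 370 = 9478
27th: 9478 + 370 = 9848
28th: 9848 + 370 = 10218
29th: 10218 + 370 = 10588

8738, 9108, 9478, 9848, 10218, 10588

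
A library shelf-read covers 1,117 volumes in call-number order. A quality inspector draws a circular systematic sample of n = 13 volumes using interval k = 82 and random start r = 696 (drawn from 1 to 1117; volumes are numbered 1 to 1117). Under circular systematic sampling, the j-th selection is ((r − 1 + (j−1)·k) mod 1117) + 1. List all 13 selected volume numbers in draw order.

Selection 1: 696
Selection 2: 696 + 82 = 778
Selection 3: 778 + 82 = 860
Selection 4: 860 + 82 = 942
Selection 5: 942 + 82 = 1024
Selection 6: 1024 + 82 = 1106
Selection 7: 1106 + 82 = 1188 → 1188 − 1117 = 71
Selection 8: 71 + 82 = 153
Selection 9: 153 + 82 = 235
Selection 10: 235 + 82 = 317
Selection 11: 317 + 82 = 399
Selection 12: 399 + 82 = 481
Selection 13: 481 + 82 = 563

696, 778, 860, 942, 1024, 1106, 71, 153, 235, 317, 399, 481, 563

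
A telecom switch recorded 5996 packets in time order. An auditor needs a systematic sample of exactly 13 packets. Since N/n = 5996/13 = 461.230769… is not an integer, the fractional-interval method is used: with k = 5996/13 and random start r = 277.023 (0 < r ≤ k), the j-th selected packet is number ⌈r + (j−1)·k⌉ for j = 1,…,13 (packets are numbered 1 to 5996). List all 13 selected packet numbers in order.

278, 739, 1200, 1661, 2122, 2584, 3045, 3506, 3967, 4429, 4890, 5351, 5812

j=1: r + 0k = 277.023 → ⌈·⌉ = 278
j=2: r + 1k = 738.253769… → ⌈·⌉ = 739
j=3: r + 2k = 1199.484538… → ⌈·⌉ = 1200
j=4: r + 3k = 1660.715307… → ⌈·⌉ = 1661
j=5: r + 4k = 2121.946076… → ⌈·⌉ = 2122
j=6: r + 5k = 2583.176846… → ⌈·⌉ = 2584
j=7: r + 6k = 3044.407615… → ⌈·⌉ = 3045
j=8: r + 7k = 3505.638384… → ⌈·⌉ = 3506
j=9: r + 8k = 3966.869153… → ⌈·⌉ = 3967
j=10: r + 9k = 4428.099923… → ⌈·⌉ = 4429
j=11: r + 10k = 4889.330692… → ⌈·⌉ = 4890
j=12: r + 11k = 5350.561461… → ⌈·⌉ = 5351
j=13: r + 12k = 5811.792230… → ⌈·⌉ = 5812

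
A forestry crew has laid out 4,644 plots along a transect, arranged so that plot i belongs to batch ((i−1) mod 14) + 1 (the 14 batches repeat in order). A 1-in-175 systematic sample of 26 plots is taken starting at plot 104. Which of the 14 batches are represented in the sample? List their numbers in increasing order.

6, 13

Consecutive selections differ by k = 175, so their batch numbers differ by 175 mod 14 = 7.
gcd(175, 14) = 7, so the sample visits 14/7 = 2 distinct residues mod 14.
Start 104 is batch 6; the batches hit are 6, 13.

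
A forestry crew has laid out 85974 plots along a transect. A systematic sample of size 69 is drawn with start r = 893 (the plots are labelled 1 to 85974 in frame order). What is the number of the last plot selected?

85621

k = 85974/69 = 1246
69th selection = r + (69−1)·k = 893 + 68×1246 = 893 + 84728 = 85621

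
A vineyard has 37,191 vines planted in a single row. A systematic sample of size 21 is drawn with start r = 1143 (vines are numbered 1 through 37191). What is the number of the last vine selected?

k = 37191/21 = 1771
21st selection = r + (21−1)·k = 1143 + 20×1771 = 1143 + 35420 = 36563

36563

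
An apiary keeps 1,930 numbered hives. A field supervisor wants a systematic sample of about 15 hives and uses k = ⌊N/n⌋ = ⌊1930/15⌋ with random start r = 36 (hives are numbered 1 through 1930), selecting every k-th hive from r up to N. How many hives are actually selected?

k = ⌊1930/15⌋ = 128
Achieved size = ⌊(1930 − 36)/128⌋ + 1 = ⌊1894/128⌋ + 1 = 14 + 1 = 15
(last selection: 36 + 14×128 = 1828 ≤ 1930; next would be 1956 > 1930)

15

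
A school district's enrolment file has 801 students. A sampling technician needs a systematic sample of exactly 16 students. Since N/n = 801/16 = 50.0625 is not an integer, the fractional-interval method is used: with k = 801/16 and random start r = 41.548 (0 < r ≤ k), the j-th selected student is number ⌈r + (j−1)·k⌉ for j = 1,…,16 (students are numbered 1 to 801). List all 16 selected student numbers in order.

42, 92, 142, 192, 242, 292, 342, 392, 443, 493, 543, 593, 643, 693, 743, 793

j=1: r + 0k = 41.548 → ⌈·⌉ = 42
j=2: r + 1k = 91.6105 → ⌈·⌉ = 92
j=3: r + 2k = 141.673 → ⌈·⌉ = 142
j=4: r + 3k = 191.7355 → ⌈·⌉ = 192
j=5: r + 4k = 241.798 → ⌈·⌉ = 242
j=6: r + 5k = 291.8605 → ⌈·⌉ = 292
j=7: r + 6k = 341.923 → ⌈·⌉ = 342
j=8: r + 7k = 391.9855 → ⌈·⌉ = 392
j=9: r + 8k = 442.048 → ⌈·⌉ = 443
j=10: r + 9k = 492.1105 → ⌈·⌉ = 493
j=11: r + 10k = 542.173 → ⌈·⌉ = 543
j=12: r + 11k = 592.2355 → ⌈·⌉ = 593
j=13: r + 12k = 642.298 → ⌈·⌉ = 643
j=14: r + 13k = 692.3605 → ⌈·⌉ = 693
j=15: r + 14k = 742.423 → ⌈·⌉ = 743
j=16: r + 15k = 792.4855 → ⌈·⌉ = 793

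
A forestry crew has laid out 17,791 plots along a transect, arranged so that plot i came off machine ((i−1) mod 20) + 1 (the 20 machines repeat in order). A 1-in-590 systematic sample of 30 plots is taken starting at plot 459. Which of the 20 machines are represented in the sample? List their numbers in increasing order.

9, 19

Consecutive selections differ by k = 590, so their machine numbers differ by 590 mod 20 = 10.
gcd(590, 20) = 10, so the sample visits 20/10 = 2 distinct residues mod 20.
Start 459 is machine 19; the machines hit are 9, 19.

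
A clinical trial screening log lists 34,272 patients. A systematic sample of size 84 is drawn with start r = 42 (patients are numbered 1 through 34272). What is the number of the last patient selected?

33906

k = 34272/84 = 408
84th selection = r + (84−1)·k = 42 + 83×408 = 42 + 33864 = 33906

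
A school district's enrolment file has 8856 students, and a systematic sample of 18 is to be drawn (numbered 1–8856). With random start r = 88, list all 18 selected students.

k = N/n = 8856/18 = 492
student 1: 88
student 2: 88 + 492 = 580
student 3: 580 + 492 = 1072
student 4: 1072 + 492 = 1564
student 5: 1564 + 492 = 2056
student 6: 2056 + 492 = 2548
student 7: 2548 + 492 = 3040
student 8: 3040 + 492 = 3532
student 9: 3532 + 492 = 4024
student 10: 4024 + 492 = 4516
student 11: 4516 + 492 = 5008
student 12: 5008 + 492 = 5500
student 13: 5500 + 492 = 5992
student 14: 5992 + 492 = 6484
student 15: 6484 + 492 = 6976
student 16: 6976 + 492 = 7468
student 17: 7468 + 492 = 7960
student 18: 7960 + 492 = 8452

88, 580, 1072, 1564, 2056, 2548, 3040, 3532, 4024, 4516, 5008, 5500, 5992, 6484, 6976, 7468, 7960, 8452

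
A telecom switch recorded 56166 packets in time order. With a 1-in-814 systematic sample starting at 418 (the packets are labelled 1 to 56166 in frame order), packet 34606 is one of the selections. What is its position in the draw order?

43

k = 814
position = (34606 − 418)/814 + 1 = 34188/814 + 1 = 42 + 1 = 43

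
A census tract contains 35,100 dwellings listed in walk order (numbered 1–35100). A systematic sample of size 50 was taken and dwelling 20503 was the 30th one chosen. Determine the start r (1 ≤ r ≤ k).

k = 35100/50 = 702
r = 20503 − (30−1)×702 = 20503 − 20358 = 145

145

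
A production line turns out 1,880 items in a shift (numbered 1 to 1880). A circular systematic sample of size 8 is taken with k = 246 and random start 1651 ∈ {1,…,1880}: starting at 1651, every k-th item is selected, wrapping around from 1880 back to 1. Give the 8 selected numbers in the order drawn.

1651, 17, 263, 509, 755, 1001, 1247, 1493

Selection 1: 1651
Selection 2: 1651 + 246 = 1897 → 1897 − 1880 = 17
Selection 3: 17 + 246 = 263
Selection 4: 263 + 246 = 509
Selection 5: 509 + 246 = 755
Selection 6: 755 + 246 = 1001
Selection 7: 1001 + 246 = 1247
Selection 8: 1247 + 246 = 1493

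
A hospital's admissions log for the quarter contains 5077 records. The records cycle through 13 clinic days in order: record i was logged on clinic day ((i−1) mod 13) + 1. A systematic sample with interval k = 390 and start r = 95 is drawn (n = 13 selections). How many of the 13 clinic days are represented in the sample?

1

Consecutive selections differ by k = 390, so their clinic day numbers differ by 390 mod 13 = 0.
gcd(390, 13) = 13, so the sample visits 13/13 = 1 distinct residues mod 13.
Start 95 is clinic day 4; the clinic days hit are 4.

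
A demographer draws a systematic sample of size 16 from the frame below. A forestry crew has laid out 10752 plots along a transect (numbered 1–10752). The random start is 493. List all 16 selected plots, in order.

k = N/n = 10752/16 = 672
plot 1: 493
plot 2: 493 + 672 = 1165
plot 3: 1165 + 672 = 1837
plot 4: 1837 + 672 = 2509
plot 5: 2509 + 672 = 3181
plot 6: 3181 + 672 = 3853
plot 7: 3853 + 672 = 4525
plot 8: 4525 + 672 = 5197
plot 9: 5197 + 672 = 5869
plot 10: 5869 + 672 = 6541
plot 11: 6541 + 672 = 7213
plot 12: 7213 + 672 = 7885
plot 13: 7885 + 672 = 8557
plot 14: 8557 + 672 = 9229
plot 15: 9229 + 672 = 9901
plot 16: 9901 + 672 = 10573

493, 1165, 1837, 2509, 3181, 3853, 4525, 5197, 5869, 6541, 7213, 7885, 8557, 9229, 9901, 10573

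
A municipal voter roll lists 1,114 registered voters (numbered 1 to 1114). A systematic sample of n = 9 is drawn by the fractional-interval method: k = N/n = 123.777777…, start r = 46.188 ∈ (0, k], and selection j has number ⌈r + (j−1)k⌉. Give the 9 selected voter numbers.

47, 170, 294, 418, 542, 666, 789, 913, 1037

j=1: r + 0k = 46.188 → ⌈·⌉ = 47
j=2: r + 1k = 169.965777… → ⌈·⌉ = 170
j=3: r + 2k = 293.743555… → ⌈·⌉ = 294
j=4: r + 3k = 417.521333… → ⌈·⌉ = 418
j=5: r + 4k = 541.299111… → ⌈·⌉ = 542
j=6: r + 5k = 665.076888… → ⌈·⌉ = 666
j=7: r + 6k = 788.854666… → ⌈·⌉ = 789
j=8: r + 7k = 912.632444… → ⌈·⌉ = 913
j=9: r + 8k = 1036.410222… → ⌈·⌉ = 1037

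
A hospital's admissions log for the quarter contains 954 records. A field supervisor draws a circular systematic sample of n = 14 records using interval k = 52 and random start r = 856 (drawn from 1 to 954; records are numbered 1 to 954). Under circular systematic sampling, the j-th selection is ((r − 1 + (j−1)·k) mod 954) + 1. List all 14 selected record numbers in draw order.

856, 908, 6, 58, 110, 162, 214, 266, 318, 370, 422, 474, 526, 578

Selection 1: 856
Selection 2: 856 + 52 = 908
Selection 3: 908 + 52 = 960 → 960 − 954 = 6
Selection 4: 6 + 52 = 58
Selection 5: 58 + 52 = 110
Selection 6: 110 + 52 = 162
Selection 7: 162 + 52 = 214
Selection 8: 214 + 52 = 266
Selection 9: 266 + 52 = 318
Selection 10: 318 + 52 = 370
Selection 11: 370 + 52 = 422
Selection 12: 422 + 52 = 474
Selection 13: 474 + 52 = 526
Selection 14: 526 + 52 = 578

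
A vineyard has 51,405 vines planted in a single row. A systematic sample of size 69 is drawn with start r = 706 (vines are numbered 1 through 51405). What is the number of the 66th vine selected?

49131

k = 51405/69 = 745
66th selection = r + (66−1)·k = 706 + 65×745 = 706 + 48425 = 49131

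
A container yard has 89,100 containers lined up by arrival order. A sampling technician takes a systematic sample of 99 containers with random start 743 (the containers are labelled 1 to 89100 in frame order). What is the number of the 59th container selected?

k = 89100/99 = 900
59th selection = r + (59−1)·k = 743 + 58×900 = 743 + 52200 = 52943

52943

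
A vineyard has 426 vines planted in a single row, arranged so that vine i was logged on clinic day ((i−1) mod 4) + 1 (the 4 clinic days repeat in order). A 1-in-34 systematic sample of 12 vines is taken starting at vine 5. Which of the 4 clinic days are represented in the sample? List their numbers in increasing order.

1, 3

Consecutive selections differ by k = 34, so their clinic day numbers differ by 34 mod 4 = 2.
gcd(34, 4) = 2, so the sample visits 4/2 = 2 distinct residues mod 4.
Start 5 is clinic day 1; the clinic days hit are 1, 3.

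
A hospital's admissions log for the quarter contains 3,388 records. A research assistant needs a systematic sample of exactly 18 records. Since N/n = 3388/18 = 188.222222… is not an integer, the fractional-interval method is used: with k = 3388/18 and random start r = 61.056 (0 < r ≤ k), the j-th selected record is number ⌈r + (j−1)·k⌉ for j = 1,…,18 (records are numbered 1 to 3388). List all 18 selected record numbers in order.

62, 250, 438, 626, 814, 1003, 1191, 1379, 1567, 1756, 1944, 2132, 2320, 2508, 2697, 2885, 3073, 3261

j=1: r + 0k = 61.056 → ⌈·⌉ = 62
j=2: r + 1k = 249.278222… → ⌈·⌉ = 250
j=3: r + 2k = 437.500444… → ⌈·⌉ = 438
j=4: r + 3k = 625.722666… → ⌈·⌉ = 626
j=5: r + 4k = 813.944888… → ⌈·⌉ = 814
j=6: r + 5k = 1002.167111… → ⌈·⌉ = 1003
j=7: r + 6k = 1190.389333… → ⌈·⌉ = 1191
j=8: r + 7k = 1378.611555… → ⌈·⌉ = 1379
j=9: r + 8k = 1566.833777… → ⌈·⌉ = 1567
j=10: r + 9k = 1755.056 → ⌈·⌉ = 1756
j=11: r + 10k = 1943.278222… → ⌈·⌉ = 1944
j=12: r + 11k = 2131.500444… → ⌈·⌉ = 2132
j=13: r + 12k = 2319.722666… → ⌈·⌉ = 2320
j=14: r + 13k = 2507.944888… → ⌈·⌉ = 2508
j=15: r + 14k = 2696.167111… → ⌈·⌉ = 2697
j=16: r + 15k = 2884.389333… → ⌈·⌉ = 2885
j=17: r + 16k = 3072.611555… → ⌈·⌉ = 3073
j=18: r + 17k = 3260.833777… → ⌈·⌉ = 3261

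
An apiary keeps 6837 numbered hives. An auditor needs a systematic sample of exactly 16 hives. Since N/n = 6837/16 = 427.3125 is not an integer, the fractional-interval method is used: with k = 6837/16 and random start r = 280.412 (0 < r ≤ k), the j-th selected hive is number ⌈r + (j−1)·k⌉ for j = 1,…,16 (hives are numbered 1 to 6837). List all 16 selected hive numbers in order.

j=1: r + 0k = 280.412 → ⌈·⌉ = 281
j=2: r + 1k = 707.7245 → ⌈·⌉ = 708
j=3: r + 2k = 1135.037 → ⌈·⌉ = 1136
j=4: r + 3k = 1562.3495 → ⌈·⌉ = 1563
j=5: r + 4k = 1989.662 → ⌈·⌉ = 1990
j=6: r + 5k = 2416.9745 → ⌈·⌉ = 2417
j=7: r + 6k = 2844.287 → ⌈·⌉ = 2845
j=8: r + 7k = 3271.5995 → ⌈·⌉ = 3272
j=9: r + 8k = 3698.912 → ⌈·⌉ = 3699
j=10: r + 9k = 4126.2245 → ⌈·⌉ = 4127
j=11: r + 10k = 4553.537 → ⌈·⌉ = 4554
j=12: r + 11k = 4980.8495 → ⌈·⌉ = 4981
j=13: r + 12k = 5408.162 → ⌈·⌉ = 5409
j=14: r + 13k = 5835.4745 → ⌈·⌉ = 5836
j=15: r + 14k = 6262.787 → ⌈·⌉ = 6263
j=16: r + 15k = 6690.0995 → ⌈·⌉ = 6691

281, 708, 1136, 1563, 1990, 2417, 2845, 3272, 3699, 4127, 4554, 4981, 5409, 5836, 6263, 6691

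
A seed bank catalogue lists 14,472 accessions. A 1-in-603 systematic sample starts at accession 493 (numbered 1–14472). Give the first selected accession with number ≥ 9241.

k = 603
Steps past start: ⌈(9241 − 493)/603⌉ = ⌈8748/603⌉ = 15
Selected accession: 493 + 15×603 = 9538

9538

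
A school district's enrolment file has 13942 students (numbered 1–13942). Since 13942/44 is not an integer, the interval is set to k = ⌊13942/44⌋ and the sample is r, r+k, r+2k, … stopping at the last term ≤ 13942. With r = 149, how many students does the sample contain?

44

k = ⌊13942/44⌋ = 316
Achieved size = ⌊(13942 − 149)/316⌋ + 1 = ⌊13793/316⌋ + 1 = 43 + 1 = 44
(last selection: 149 + 43×316 = 13737 ≤ 13942; next would be 14053 > 13942)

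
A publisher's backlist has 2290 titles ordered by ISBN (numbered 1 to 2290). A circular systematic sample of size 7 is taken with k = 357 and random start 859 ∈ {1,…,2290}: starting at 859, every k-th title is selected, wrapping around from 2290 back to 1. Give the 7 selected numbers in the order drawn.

859, 1216, 1573, 1930, 2287, 354, 711

Selection 1: 859
Selection 2: 859 + 357 = 1216
Selection 3: 1216 + 357 = 1573
Selection 4: 1573 + 357 = 1930
Selection 5: 1930 + 357 = 2287
Selection 6: 2287 + 357 = 2644 → 2644 − 2290 = 354
Selection 7: 354 + 357 = 711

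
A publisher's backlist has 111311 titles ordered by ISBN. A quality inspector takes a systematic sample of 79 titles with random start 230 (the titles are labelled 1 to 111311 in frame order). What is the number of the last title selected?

k = 111311/79 = 1409
79th selection = r + (79−1)·k = 230 + 78×1409 = 230 + 109902 = 110132

110132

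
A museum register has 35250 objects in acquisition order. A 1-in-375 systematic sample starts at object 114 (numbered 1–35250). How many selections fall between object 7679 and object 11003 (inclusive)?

9

k = 375
First selection ≥ 7679: 114 + ⌈(7679−114)/375⌉·375 = 114 + 21×375 = 7989
Last selection ≤ 11003: 114 + ⌊(11003−114)/375⌋·375 = 114 + 29×375 = 10989
Count = 29 − 21 + 1 = 9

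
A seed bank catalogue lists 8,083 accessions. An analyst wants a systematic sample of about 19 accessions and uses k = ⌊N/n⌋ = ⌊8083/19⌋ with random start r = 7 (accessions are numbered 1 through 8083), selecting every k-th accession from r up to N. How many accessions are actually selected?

k = ⌊8083/19⌋ = 425
Achieved size = ⌊(8083 − 7)/425⌋ + 1 = ⌊8076/425⌋ + 1 = 19 + 1 = 20
(last selection: 7 + 19×425 = 8082 ≤ 8083; next would be 8507 > 8083)

20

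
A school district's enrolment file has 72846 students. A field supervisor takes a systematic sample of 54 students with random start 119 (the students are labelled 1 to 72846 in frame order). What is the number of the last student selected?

71616

k = 72846/54 = 1349
54th selection = r + (54−1)·k = 119 + 53×1349 = 119 + 71497 = 71616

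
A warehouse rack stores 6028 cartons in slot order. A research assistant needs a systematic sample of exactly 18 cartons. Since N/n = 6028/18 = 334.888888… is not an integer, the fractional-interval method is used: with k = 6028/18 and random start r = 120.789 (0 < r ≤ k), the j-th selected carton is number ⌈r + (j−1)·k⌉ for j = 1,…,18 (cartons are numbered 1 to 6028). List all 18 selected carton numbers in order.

121, 456, 791, 1126, 1461, 1796, 2131, 2466, 2800, 3135, 3470, 3805, 4140, 4475, 4810, 5145, 5480, 5814

j=1: r + 0k = 120.789 → ⌈·⌉ = 121
j=2: r + 1k = 455.677888… → ⌈·⌉ = 456
j=3: r + 2k = 790.566777… → ⌈·⌉ = 791
j=4: r + 3k = 1125.455666… → ⌈·⌉ = 1126
j=5: r + 4k = 1460.344555… → ⌈·⌉ = 1461
j=6: r + 5k = 1795.233444… → ⌈·⌉ = 1796
j=7: r + 6k = 2130.122333… → ⌈·⌉ = 2131
j=8: r + 7k = 2465.011222… → ⌈·⌉ = 2466
j=9: r + 8k = 2799.900111… → ⌈·⌉ = 2800
j=10: r + 9k = 3134.789 → ⌈·⌉ = 3135
j=11: r + 10k = 3469.677888… → ⌈·⌉ = 3470
j=12: r + 11k = 3804.566777… → ⌈·⌉ = 3805
j=13: r + 12k = 4139.455666… → ⌈·⌉ = 4140
j=14: r + 13k = 4474.344555… → ⌈·⌉ = 4475
j=15: r + 14k = 4809.233444… → ⌈·⌉ = 4810
j=16: r + 15k = 5144.122333… → ⌈·⌉ = 5145
j=17: r + 16k = 5479.011222… → ⌈·⌉ = 5480
j=18: r + 17k = 5813.900111… → ⌈·⌉ = 5814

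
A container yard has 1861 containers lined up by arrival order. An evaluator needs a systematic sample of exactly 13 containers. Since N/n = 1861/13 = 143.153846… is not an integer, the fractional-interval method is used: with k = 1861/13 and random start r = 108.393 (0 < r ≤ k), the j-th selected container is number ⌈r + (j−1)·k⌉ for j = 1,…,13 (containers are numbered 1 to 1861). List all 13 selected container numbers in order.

j=1: r + 0k = 108.393 → ⌈·⌉ = 109
j=2: r + 1k = 251.546846… → ⌈·⌉ = 252
j=3: r + 2k = 394.700692… → ⌈·⌉ = 395
j=4: r + 3k = 537.854538… → ⌈·⌉ = 538
j=5: r + 4k = 681.008384… → ⌈·⌉ = 682
j=6: r + 5k = 824.162230… → ⌈·⌉ = 825
j=7: r + 6k = 967.316076… → ⌈·⌉ = 968
j=8: r + 7k = 1110.469923… → ⌈·⌉ = 1111
j=9: r + 8k = 1253.623769… → ⌈·⌉ = 1254
j=10: r + 9k = 1396.777615… → ⌈·⌉ = 1397
j=11: r + 10k = 1539.931461… → ⌈·⌉ = 1540
j=12: r + 11k = 1683.085307… → ⌈·⌉ = 1684
j=13: r + 12k = 1826.239153… → ⌈·⌉ = 1827

109, 252, 395, 538, 682, 825, 968, 1111, 1254, 1397, 1540, 1684, 1827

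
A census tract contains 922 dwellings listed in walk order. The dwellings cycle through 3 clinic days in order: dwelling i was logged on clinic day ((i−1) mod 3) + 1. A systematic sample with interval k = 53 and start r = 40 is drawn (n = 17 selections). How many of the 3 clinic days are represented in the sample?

3

Consecutive selections differ by k = 53, so their clinic day numbers differ by 53 mod 3 = 2.
gcd(53, 3) = 1, so the sample visits 3/1 = 3 distinct residues mod 3.
Start 40 is clinic day 1; the clinic days hit are 1, 2, 3.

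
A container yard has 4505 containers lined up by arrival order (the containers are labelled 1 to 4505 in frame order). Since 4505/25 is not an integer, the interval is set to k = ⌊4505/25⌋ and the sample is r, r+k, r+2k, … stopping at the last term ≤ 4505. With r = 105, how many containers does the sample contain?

k = ⌊4505/25⌋ = 180
Achieved size = ⌊(4505 − 105)/180⌋ + 1 = ⌊4400/180⌋ + 1 = 24 + 1 = 25
(last selection: 105 + 24×180 = 4425 ≤ 4505; next would be 4605 > 4505)

25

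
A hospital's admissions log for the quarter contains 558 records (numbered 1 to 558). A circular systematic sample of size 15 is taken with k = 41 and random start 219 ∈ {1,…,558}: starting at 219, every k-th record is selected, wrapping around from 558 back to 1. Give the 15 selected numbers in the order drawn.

219, 260, 301, 342, 383, 424, 465, 506, 547, 30, 71, 112, 153, 194, 235

Selection 1: 219
Selection 2: 219 + 41 = 260
Selection 3: 260 + 41 = 301
Selection 4: 301 + 41 = 342
Selection 5: 342 + 41 = 383
Selection 6: 383 + 41 = 424
Selection 7: 424 + 41 = 465
Selection 8: 465 + 41 = 506
Selection 9: 506 + 41 = 547
Selection 10: 547 + 41 = 588 → 588 − 558 = 30
Selection 11: 30 + 41 = 71
Selection 12: 71 + 41 = 112
Selection 13: 112 + 41 = 153
Selection 14: 153 + 41 = 194
Selection 15: 194 + 41 = 235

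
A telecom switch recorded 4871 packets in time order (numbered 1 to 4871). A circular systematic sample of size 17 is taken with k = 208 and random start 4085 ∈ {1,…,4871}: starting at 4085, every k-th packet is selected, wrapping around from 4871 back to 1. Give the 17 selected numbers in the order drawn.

Selection 1: 4085
Selection 2: 4085 + 208 = 4293
Selection 3: 4293 + 208 = 4501
Selection 4: 4501 + 208 = 4709
Selection 5: 4709 + 208 = 4917 → 4917 − 4871 = 46
Selection 6: 46 + 208 = 254
Selection 7: 254 + 208 = 462
Selection 8: 462 + 208 = 670
Selection 9: 670 + 208 = 878
Selection 10: 878 + 208 = 1086
Selection 11: 1086 + 208 = 1294
Selection 12: 1294 + 208 = 1502
Selection 13: 1502 + 208 = 1710
Selection 14: 1710 + 208 = 1918
Selection 15: 1918 + 208 = 2126
Selection 16: 2126 + 208 = 2334
Selection 17: 2334 + 208 = 2542

4085, 4293, 4501, 4709, 46, 254, 462, 670, 878, 1086, 1294, 1502, 1710, 1918, 2126, 2334, 2542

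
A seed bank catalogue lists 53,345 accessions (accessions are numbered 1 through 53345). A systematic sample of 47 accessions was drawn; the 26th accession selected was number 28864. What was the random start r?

489

k = 53345/47 = 1135
r = 28864 − (26−1)×1135 = 28864 − 28375 = 489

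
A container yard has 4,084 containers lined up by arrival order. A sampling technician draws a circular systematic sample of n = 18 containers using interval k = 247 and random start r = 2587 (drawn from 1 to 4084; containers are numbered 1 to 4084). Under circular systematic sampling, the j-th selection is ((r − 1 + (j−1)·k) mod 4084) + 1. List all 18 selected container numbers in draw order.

2587, 2834, 3081, 3328, 3575, 3822, 4069, 232, 479, 726, 973, 1220, 1467, 1714, 1961, 2208, 2455, 2702

Selection 1: 2587
Selection 2: 2587 + 247 = 2834
Selection 3: 2834 + 247 = 3081
Selection 4: 3081 + 247 = 3328
Selection 5: 3328 + 247 = 3575
Selection 6: 3575 + 247 = 3822
Selection 7: 3822 + 247 = 4069
Selection 8: 4069 + 247 = 4316 → 4316 − 4084 = 232
Selection 9: 232 + 247 = 479
Selection 10: 479 + 247 = 726
Selection 11: 726 + 247 = 973
Selection 12: 973 + 247 = 1220
Selection 13: 1220 + 247 = 1467
Selection 14: 1467 + 247 = 1714
Selection 15: 1714 + 247 = 1961
Selection 16: 1961 + 247 = 2208
Selection 17: 2208 + 247 = 2455
Selection 18: 2455 + 247 = 2702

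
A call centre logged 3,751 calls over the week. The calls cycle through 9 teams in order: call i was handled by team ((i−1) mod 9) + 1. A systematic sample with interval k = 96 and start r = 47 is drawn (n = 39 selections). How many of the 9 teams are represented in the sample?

3

Consecutive selections differ by k = 96, so their team numbers differ by 96 mod 9 = 6.
gcd(96, 9) = 3, so the sample visits 9/3 = 3 distinct residues mod 9.
Start 47 is team 2; the teams hit are 2, 5, 8.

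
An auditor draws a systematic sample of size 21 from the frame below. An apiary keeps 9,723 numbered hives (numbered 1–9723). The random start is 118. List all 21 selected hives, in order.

118, 581, 1044, 1507, 1970, 2433, 2896, 3359, 3822, 4285, 4748, 5211, 5674, 6137, 6600, 7063, 7526, 7989, 8452, 8915, 9378

k = N/n = 9723/21 = 463
hive 1: 118
hive 2: 118 + 463 = 581
hive 3: 581 + 463 = 1044
hive 4: 1044 + 463 = 1507
hive 5: 1507 + 463 = 1970
hive 6: 1970 + 463 = 2433
hive 7: 2433 + 463 = 2896
hive 8: 2896 + 463 = 3359
hive 9: 3359 + 463 = 3822
hive 10: 3822 + 463 = 4285
hive 11: 4285 + 463 = 4748
hive 12: 4748 + 463 = 5211
hive 13: 5211 + 463 = 5674
hive 14: 5674 + 463 = 6137
hive 15: 6137 + 463 = 6600
hive 16: 6600 + 463 = 7063
hive 17: 7063 + 463 = 7526
hive 18: 7526 + 463 = 7989
hive 19: 7989 + 463 = 8452
hive 20: 8452 + 463 = 8915
hive 21: 8915 + 463 = 9378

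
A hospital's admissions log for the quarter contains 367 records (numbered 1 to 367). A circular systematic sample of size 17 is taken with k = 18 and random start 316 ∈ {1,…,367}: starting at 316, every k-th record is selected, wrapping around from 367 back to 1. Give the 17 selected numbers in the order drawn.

316, 334, 352, 3, 21, 39, 57, 75, 93, 111, 129, 147, 165, 183, 201, 219, 237

Selection 1: 316
Selection 2: 316 + 18 = 334
Selection 3: 334 + 18 = 352
Selection 4: 352 + 18 = 370 → 370 − 367 = 3
Selection 5: 3 + 18 = 21
Selection 6: 21 + 18 = 39
Selection 7: 39 + 18 = 57
Selection 8: 57 + 18 = 75
Selection 9: 75 + 18 = 93
Selection 10: 93 + 18 = 111
Selection 11: 111 + 18 = 129
Selection 12: 129 + 18 = 147
Selection 13: 147 + 18 = 165
Selection 14: 165 + 18 = 183
Selection 15: 183 + 18 = 201
Selection 16: 201 + 18 = 219
Selection 17: 219 + 18 = 237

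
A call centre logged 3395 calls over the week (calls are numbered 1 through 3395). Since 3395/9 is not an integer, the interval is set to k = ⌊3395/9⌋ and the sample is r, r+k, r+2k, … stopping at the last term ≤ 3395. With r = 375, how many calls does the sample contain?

k = ⌊3395/9⌋ = 377
Achieved size = ⌊(3395 − 375)/377⌋ + 1 = ⌊3020/377⌋ + 1 = 8 + 1 = 9
(last selection: 375 + 8×377 = 3391 ≤ 3395; next would be 3768 > 3395)

9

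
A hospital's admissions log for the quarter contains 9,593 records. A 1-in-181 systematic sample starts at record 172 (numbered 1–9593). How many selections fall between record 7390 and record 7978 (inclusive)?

4

k = 181
First selection ≥ 7390: 172 + ⌈(7390−172)/181⌉·181 = 172 + 40×181 = 7412
Last selection ≤ 7978: 172 + ⌊(7978−172)/181⌋·181 = 172 + 43×181 = 7955
Count = 43 − 40 + 1 = 4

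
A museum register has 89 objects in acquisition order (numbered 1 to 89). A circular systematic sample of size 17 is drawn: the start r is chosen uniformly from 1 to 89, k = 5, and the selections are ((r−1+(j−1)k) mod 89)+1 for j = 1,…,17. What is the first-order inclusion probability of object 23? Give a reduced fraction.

17/89

For each position j, as r ranges over 1…89 the j-th selection hits every object exactly once, so object 23 is selected for exactly 17 of the 89 starts.
Inclusion probability = 17/89.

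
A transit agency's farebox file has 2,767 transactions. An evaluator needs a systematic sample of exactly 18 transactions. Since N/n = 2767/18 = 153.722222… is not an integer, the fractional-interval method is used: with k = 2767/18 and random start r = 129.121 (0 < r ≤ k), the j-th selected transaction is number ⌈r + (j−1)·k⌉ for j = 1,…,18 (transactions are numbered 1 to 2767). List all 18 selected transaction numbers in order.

130, 283, 437, 591, 745, 898, 1052, 1206, 1359, 1513, 1667, 1821, 1974, 2128, 2282, 2435, 2589, 2743

j=1: r + 0k = 129.121 → ⌈·⌉ = 130
j=2: r + 1k = 282.843222… → ⌈·⌉ = 283
j=3: r + 2k = 436.565444… → ⌈·⌉ = 437
j=4: r + 3k = 590.287666… → ⌈·⌉ = 591
j=5: r + 4k = 744.009888… → ⌈·⌉ = 745
j=6: r + 5k = 897.732111… → ⌈·⌉ = 898
j=7: r + 6k = 1051.454333… → ⌈·⌉ = 1052
j=8: r + 7k = 1205.176555… → ⌈·⌉ = 1206
j=9: r + 8k = 1358.898777… → ⌈·⌉ = 1359
j=10: r + 9k = 1512.621 → ⌈·⌉ = 1513
j=11: r + 10k = 1666.343222… → ⌈·⌉ = 1667
j=12: r + 11k = 1820.065444… → ⌈·⌉ = 1821
j=13: r + 12k = 1973.787666… → ⌈·⌉ = 1974
j=14: r + 13k = 2127.509888… → ⌈·⌉ = 2128
j=15: r + 14k = 2281.232111… → ⌈·⌉ = 2282
j=16: r + 15k = 2434.954333… → ⌈·⌉ = 2435
j=17: r + 16k = 2588.676555… → ⌈·⌉ = 2589
j=18: r + 17k = 2742.398777… → ⌈·⌉ = 2743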